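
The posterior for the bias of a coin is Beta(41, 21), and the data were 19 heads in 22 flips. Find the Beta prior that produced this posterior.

Beta(22, 18)

Under Beta–binomial conjugacy the posterior parameters are (α+s, β+f).
Subtract the data counts: 41−19=22, 21−3=18.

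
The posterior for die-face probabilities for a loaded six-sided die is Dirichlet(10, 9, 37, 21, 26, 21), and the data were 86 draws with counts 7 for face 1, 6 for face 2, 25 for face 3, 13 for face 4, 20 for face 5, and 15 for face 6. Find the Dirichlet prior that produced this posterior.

Dirichlet(3, 3, 12, 8, 6, 6)

For a Dirichlet(α) prior with multinomial counts c, the posterior is Dirichlet(α + c) componentwise.
Subtract each count from the matching posterior parameter: 10−7=3, 9−6=3, 37−25=12, 21−13=8, 26−20=6, 21−15=6.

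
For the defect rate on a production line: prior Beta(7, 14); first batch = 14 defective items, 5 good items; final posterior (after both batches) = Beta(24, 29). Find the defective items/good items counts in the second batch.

3 defective items and 10 good items

Because Beta–binomial updating is additive in the counts, the combined data contributed (α_post−α_prior, β_post−β_prior) successes and failures.
Total across both batches: 24−7=17 defective items, 29−14=15 good items.
Subtract the first batch: 17−14=3 defective items and 15−5=10 good items.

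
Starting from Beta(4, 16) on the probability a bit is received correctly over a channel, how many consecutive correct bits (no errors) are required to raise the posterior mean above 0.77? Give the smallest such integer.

k = 50

After k correct bits and 0 errors the posterior is Beta(4+k, 16), with mean (4+k)/(4+16+k).
Set (4+k)/(20+k) > 0.77 and solve: k > (0.77·20 − 4)/(1 − 0.77) = 49.565.
The smallest integer exceeding 49.565 is 50.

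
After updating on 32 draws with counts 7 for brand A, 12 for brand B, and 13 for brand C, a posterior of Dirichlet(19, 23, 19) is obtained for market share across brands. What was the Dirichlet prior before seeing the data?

Dirichlet(12, 11, 6)

For a Dirichlet(α) prior with multinomial counts c, the posterior is Dirichlet(α + c) componentwise.
Subtract each count from the matching posterior parameter: 19−7=12, 23−12=11, 19−13=6.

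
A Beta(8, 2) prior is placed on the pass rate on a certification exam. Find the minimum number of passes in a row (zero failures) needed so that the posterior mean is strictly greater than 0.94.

k = 24

After k passes and 0 failures the posterior is Beta(8+k, 2), with mean (8+k)/(8+2+k).
Set (8+k)/(10+k) > 0.94 and solve: k > (0.94·10 − 8)/(1 − 0.94) = 23.333.
The smallest integer exceeding 23.333 is 24.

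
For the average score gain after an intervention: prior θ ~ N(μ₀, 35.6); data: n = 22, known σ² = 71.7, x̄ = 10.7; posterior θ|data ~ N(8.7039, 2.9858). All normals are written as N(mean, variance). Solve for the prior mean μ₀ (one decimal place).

μ₀ = -13.1

With known observation variance, the Normal–Normal posterior has precision τ_n = τ₀ + n/σ² and mean μ_n = (τ₀μ₀ + (n/σ²)x̄)/τ_n.
Here τ₀ = 1/35.6 = 0.028090 and τ_data = 22/71.7 = 0.306834, so τ_n = 0.334924.
Rearranging for μ₀: μ₀ = (μ_n·τ_n − τ_data·x̄)/τ₀ = (8.7039·0.334924 − 0.306834·10.7) / 0.028090 = -0.367979/0.028090 ≈ -13.1.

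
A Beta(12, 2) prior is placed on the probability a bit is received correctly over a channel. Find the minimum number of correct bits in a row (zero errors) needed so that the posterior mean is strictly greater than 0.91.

k = 9

After k correct bits and 0 errors the posterior is Beta(12+k, 2), with mean (12+k)/(12+2+k).
Set (12+k)/(14+k) > 0.91 and solve: k > (0.91·14 − 12)/(1 − 0.91) = 8.222.
The smallest integer exceeding 8.222 is 9, and checking k=9: (21)/(23) = 0.9130 > 0.91.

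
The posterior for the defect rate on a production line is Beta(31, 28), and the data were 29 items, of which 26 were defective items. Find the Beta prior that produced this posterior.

Beta(5, 25)

Beta is conjugate to the binomial likelihood: posterior = Beta(a+s, b+f).
So a = 31 − 26 = 5 and b = 28 − 3 = 25.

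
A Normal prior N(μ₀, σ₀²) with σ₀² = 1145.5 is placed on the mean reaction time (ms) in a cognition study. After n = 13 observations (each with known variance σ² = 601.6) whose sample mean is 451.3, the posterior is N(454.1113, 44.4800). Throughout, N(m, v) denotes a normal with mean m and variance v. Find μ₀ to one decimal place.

With known observation variance, the Normal–Normal posterior has precision τ_n = τ₀ + n/σ² and mean μ_n = (τ₀μ₀ + (n/σ²)x̄)/τ_n.
Here τ₀ = 1/1145.5 = 0.000873 and τ_data = 13/601.6 = 0.021609, so τ_n = 0.022482.
Rearranging for μ₀: μ₀ = (μ_n·τ_n − τ_data·x̄)/τ₀ = (454.1113·0.022482 − 0.021609·451.3) / 0.000873 = 0.457189/0.000873 ≈ 523.7.

μ₀ = 523.7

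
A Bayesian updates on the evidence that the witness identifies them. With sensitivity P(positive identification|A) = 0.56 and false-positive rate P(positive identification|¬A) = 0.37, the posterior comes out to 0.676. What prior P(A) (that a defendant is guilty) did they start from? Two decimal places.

Bayes' rule in odds form gives O(A|E) = O(A)·[P(E|A)/P(E|¬A)], hence O(A) = O(A|E)/LR.
Posterior odds = 0.676/(1−0.676) = 2.0864. LR = 0.56/0.37 = 1.5135.
Prior odds = 2.0864/1.5135 = 1.3785, so P(A) = 1.3785/(1+1.3785) ≈ 0.58.

P(A) = 0.58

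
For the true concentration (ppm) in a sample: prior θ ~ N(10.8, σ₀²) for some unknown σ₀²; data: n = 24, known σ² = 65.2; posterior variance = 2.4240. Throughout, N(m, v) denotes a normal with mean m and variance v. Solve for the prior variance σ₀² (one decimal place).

Posterior precision equals prior precision plus data precision: 1/σ_n² = 1/σ₀² + n/σ².
So 1/σ₀² = 1/2.4240 − 24/65.2 = 0.412541 − 0.368098 = 0.044443.
Hence σ₀² = 1/0.044443 ≈ 22.5.

σ₀² = 22.5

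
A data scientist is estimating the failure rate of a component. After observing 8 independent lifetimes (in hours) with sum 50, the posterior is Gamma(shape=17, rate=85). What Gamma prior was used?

For an exponential likelihood with a Gamma(α, β) prior on the rate, n observations with total T give posterior Gamma(α+n, β+T).
So α = 17 − 8 = 9 and β = 85 − 50 = 35.

Gamma(shape=9, rate=35)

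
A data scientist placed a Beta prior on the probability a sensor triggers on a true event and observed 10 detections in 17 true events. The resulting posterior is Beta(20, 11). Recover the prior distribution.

Beta(10, 4)

Under Beta–binomial conjugacy the posterior parameters are (a+s, b+f).
So a = 20 − 10 = 10 and b = 11 − 7 = 4.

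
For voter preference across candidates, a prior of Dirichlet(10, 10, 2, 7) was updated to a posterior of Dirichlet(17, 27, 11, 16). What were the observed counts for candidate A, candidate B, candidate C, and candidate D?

For a Dirichlet(α) prior with multinomial counts c, the posterior is Dirichlet(α + c) componentwise.
Counts are posterior − prior componentwise: 17−10=7, 27−10=17, 11−2=9, 16−7=9.

counts (7, 17, 9, 9)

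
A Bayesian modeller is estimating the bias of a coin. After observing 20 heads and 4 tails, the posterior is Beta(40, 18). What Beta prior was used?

Beta(20, 14)

Under Beta–binomial conjugacy the posterior parameters are (a+s, b+f).
So a = 40 − 20 = 20 and b = 18 − 4 = 14.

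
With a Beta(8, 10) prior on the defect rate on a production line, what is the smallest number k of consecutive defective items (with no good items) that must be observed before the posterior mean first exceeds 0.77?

After k defective items and 0 good items the posterior is Beta(8+k, 10), with mean (8+k)/(8+10+k).
Set (8+k)/(18+k) > 0.77 and solve: k > (0.77·18 − 8)/(1 − 0.77) = 25.478.
The smallest integer exceeding 25.478 is 26.

k = 26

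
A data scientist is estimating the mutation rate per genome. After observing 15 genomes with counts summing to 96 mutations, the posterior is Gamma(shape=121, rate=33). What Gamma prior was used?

Gamma–Poisson conjugacy: posterior shape = α + Σxᵢ, posterior rate = β + n.
So α = 121 − 96 = 25 and β = 33 − 15 = 18.

Gamma(shape=25, rate=18)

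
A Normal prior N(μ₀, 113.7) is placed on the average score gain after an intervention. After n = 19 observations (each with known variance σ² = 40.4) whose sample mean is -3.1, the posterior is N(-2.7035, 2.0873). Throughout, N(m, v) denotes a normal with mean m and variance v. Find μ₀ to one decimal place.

μ₀ = 18.5

The posterior mean is a precision-weighted average: μ_n = (τ₀μ₀ + τ_data·x̄)/(τ₀+τ_data), with τ₀=1/σ₀² and τ_data=n/σ².
Here τ₀ = 1/113.7 = 0.008795 and τ_data = 19/40.4 = 0.470297, so τ_n = 0.479092.
Rearranging for μ₀: μ₀ = (μ_n·τ_n − τ_data·x̄)/τ₀ = (-2.7035·0.479092 − 0.470297·-3.1) / 0.008795 = 0.162695/0.008795 ≈ 18.5.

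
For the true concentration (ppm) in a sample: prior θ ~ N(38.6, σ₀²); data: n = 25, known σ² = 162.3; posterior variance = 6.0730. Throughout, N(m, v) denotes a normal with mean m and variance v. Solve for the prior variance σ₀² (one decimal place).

σ₀² = 94.1

For the Normal–Normal model with known σ², precisions add: τ_n = τ₀ + n/σ².
So 1/σ₀² = 1/6.0730 − 25/162.3 = 0.164663 − 0.154036 = 0.010627.
Hence σ₀² = 1/0.010627 ≈ 94.1.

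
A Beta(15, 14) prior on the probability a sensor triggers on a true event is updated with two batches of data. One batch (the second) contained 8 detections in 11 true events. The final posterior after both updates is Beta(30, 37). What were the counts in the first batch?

Because Beta–binomial updating is additive in the counts, the combined data contributed (α_post−α_prior, β_post−β_prior) successes and failures.
Total across both batches: 30−15=15 detections, 37−14=23 misses.
Subtract the second batch: 15−8=7 detections and 23−3=20 misses.

7 detections and 20 misses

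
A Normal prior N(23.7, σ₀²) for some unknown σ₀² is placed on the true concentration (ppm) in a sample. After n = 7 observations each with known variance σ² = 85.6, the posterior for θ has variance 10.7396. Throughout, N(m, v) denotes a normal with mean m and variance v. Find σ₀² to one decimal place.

σ₀² = 88.2

Posterior precision equals prior precision plus data precision: 1/σ_n² = 1/σ₀² + n/σ².
So 1/σ₀² = 1/10.7396 − 7/85.6 = 0.093113 − 0.081776 = 0.011337.
Hence σ₀² = 1/0.011337 ≈ 88.2.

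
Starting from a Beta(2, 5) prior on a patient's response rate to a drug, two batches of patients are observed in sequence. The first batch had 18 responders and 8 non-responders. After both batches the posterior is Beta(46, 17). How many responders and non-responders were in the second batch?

26 responders and 4 non-responders

Sequential conjugate updates are equivalent to a single update on the pooled data, so total successes = posterior α − prior α and total failures = posterior β − prior β.
Total across both batches: 46−2=44 responders, 17−5=12 non-responders.
Subtract the first batch: 44−18=26 responders and 12−8=4 non-responders.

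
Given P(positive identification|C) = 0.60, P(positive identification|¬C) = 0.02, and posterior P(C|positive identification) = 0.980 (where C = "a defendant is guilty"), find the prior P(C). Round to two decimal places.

In odds form, posterior odds = prior odds × likelihood ratio, so prior odds = posterior odds ÷ LR.
Posterior odds = 0.980/(1−0.980) = 49.0000. LR = 0.60/0.02 = 30.0000.
Prior odds = 49.0000/30.0000 = 1.6333, so P(C) = 1.6333/(1+1.6333) ≈ 0.62.

P(C) = 0.62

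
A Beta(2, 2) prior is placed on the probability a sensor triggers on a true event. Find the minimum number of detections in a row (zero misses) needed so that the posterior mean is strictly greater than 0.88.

After k detections and 0 misses the posterior is Beta(2+k, 2), with mean (2+k)/(2+2+k).
Set (2+k)/(4+k) > 0.88 and solve: k > (0.88·4 − 2)/(1 − 0.88) = 12.667.
The smallest integer exceeding 12.667 is 13.

k = 13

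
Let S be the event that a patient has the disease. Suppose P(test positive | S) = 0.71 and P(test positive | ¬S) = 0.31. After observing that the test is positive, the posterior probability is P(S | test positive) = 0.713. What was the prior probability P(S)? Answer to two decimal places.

P(S) = 0.52

Bayes' rule in odds form gives O(S|E) = O(S)·[P(E|S)/P(E|¬S)], hence O(S) = O(S|E)/LR.
Posterior odds = 0.713/(1−0.713) = 2.4843. LR = 0.71/0.31 = 2.2903.
Prior odds = 2.4843/2.2903 = 1.0847, so P(S) = 1.0847/(1+1.0847) ≈ 0.52.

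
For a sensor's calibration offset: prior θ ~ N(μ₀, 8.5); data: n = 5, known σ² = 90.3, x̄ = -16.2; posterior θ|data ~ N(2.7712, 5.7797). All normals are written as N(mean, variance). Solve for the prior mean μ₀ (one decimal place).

μ₀ = 11.7

The posterior mean is a precision-weighted average: μ_n = (τ₀μ₀ + τ_data·x̄)/(τ₀+τ_data), with τ₀=1/σ₀² and τ_data=n/σ².
Here τ₀ = 1/8.5 = 0.117647 and τ_data = 5/90.3 = 0.055371, so τ_n = 0.173018.
Rearranging for μ₀: μ₀ = (μ_n·τ_n − τ_data·x̄)/τ₀ = (2.7712·0.173018 − 0.055371·-16.2) / 0.117647 = 1.376478/0.117647 ≈ 11.7.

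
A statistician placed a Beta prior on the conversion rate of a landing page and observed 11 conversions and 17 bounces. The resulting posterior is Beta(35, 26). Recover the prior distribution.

Beta is conjugate to the binomial likelihood: posterior = Beta(a+s, b+f).
So a = 35 − 11 = 24 and b = 26 − 17 = 9.

Beta(24, 9)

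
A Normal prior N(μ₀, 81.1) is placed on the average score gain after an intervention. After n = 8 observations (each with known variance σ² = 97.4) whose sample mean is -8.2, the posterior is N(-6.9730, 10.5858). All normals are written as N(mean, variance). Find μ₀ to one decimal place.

μ₀ = 1.2

With known observation variance, the Normal–Normal posterior has precision τ_n = τ₀ + n/σ² and mean μ_n = (τ₀μ₀ + (n/σ²)x̄)/τ_n.
Here τ₀ = 1/81.1 = 0.012330 and τ_data = 8/97.4 = 0.082136, so τ_n = 0.094466.
Rearranging for μ₀: μ₀ = (μ_n·τ_n − τ_data·x̄)/τ₀ = (-6.9730·0.094466 − 0.082136·-8.2) / 0.012330 = 0.014804/0.012330 ≈ 1.2.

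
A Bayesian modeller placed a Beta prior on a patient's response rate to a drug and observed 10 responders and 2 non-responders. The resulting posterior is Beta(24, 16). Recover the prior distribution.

Under Beta–binomial conjugacy the posterior parameters are (a+s, b+f).
Subtract the data counts: 24−10=14, 16−2=14.

Beta(14, 14)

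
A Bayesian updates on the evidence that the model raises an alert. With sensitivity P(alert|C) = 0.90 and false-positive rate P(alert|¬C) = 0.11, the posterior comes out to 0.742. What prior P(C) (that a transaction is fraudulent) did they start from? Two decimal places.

P(C) = 0.26

In odds form, posterior odds = prior odds × likelihood ratio, so prior odds = posterior odds ÷ LR.
Posterior odds = 0.742/(1−0.742) = 2.8760. LR = 0.90/0.11 = 8.1818.
Prior odds = 2.8760/8.1818 = 0.3515, so P(C) = 0.3515/(1+0.3515) ≈ 0.26.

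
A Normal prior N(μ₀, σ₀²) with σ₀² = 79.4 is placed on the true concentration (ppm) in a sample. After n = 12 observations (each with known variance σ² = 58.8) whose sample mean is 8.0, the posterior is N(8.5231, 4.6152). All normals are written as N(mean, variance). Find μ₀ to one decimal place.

The posterior mean is a precision-weighted average: μ_n = (τ₀μ₀ + τ_data·x̄)/(τ₀+τ_data), with τ₀=1/σ₀² and τ_data=n/σ².
Here τ₀ = 1/79.4 = 0.012594 and τ_data = 12/58.8 = 0.204082, so τ_n = 0.216676.
Rearranging for μ₀: μ₀ = (μ_n·τ_n − τ_data·x̄)/τ₀ = (8.5231·0.216676 − 0.204082·8.0) / 0.012594 = 0.214095/0.012594 ≈ 17.0.

μ₀ = 17.0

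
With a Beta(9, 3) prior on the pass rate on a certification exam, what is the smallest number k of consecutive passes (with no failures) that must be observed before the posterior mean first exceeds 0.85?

k = 9

After k passes and 0 failures the posterior is Beta(9+k, 3), with mean (9+k)/(9+3+k).
Set (9+k)/(12+k) > 0.85 and solve: k > (0.85·12 − 9)/(1 − 0.85) = 8.000.
The smallest integer exceeding 8.000 is 9.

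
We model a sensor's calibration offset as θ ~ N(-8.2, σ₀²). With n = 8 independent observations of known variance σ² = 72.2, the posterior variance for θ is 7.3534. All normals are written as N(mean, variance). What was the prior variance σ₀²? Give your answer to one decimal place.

σ₀² = 39.7

Posterior precision equals prior precision plus data precision: 1/σ_n² = 1/σ₀² + n/σ².
So 1/σ₀² = 1/7.3534 − 8/72.2 = 0.135992 − 0.110803 = 0.025189.
Hence σ₀² = 1/0.025189 ≈ 39.7.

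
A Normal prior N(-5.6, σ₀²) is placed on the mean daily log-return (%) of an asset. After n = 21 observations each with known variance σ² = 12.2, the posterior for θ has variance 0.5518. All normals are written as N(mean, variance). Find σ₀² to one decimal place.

Posterior precision equals prior precision plus data precision: 1/σ_n² = 1/σ₀² + n/σ².
So 1/σ₀² = 1/0.5518 − 21/12.2 = 1.812251 − 1.721311 = 0.090940.
Hence σ₀² = 1/0.090940 ≈ 11.0.

σ₀² = 11.0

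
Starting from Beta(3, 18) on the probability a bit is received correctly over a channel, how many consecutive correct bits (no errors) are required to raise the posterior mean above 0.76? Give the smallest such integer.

After k correct bits and 0 errors the posterior is Beta(3+k, 18), with mean (3+k)/(3+18+k).
Set (3+k)/(21+k) > 0.76 and solve: k > (0.76·21 − 3)/(1 − 0.76) = 54.000.
The smallest integer exceeding 54.000 is 55, and checking k=55: (58)/(76) = 0.7632 > 0.76.

k = 55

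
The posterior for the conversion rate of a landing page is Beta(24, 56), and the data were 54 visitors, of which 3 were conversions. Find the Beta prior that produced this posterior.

Beta(21, 5)

Beta is conjugate to the binomial likelihood: posterior = Beta(α+s, β+f).
So α = 24 − 3 = 21 and β = 56 − 51 = 5.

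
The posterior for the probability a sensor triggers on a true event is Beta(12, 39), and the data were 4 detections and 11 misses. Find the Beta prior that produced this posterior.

Beta is conjugate to the binomial likelihood: posterior = Beta(a+s, b+f).
So a = 12 − 4 = 8 and b = 39 − 11 = 28.

Beta(8, 28)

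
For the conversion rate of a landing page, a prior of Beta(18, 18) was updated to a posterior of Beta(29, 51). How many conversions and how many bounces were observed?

11 conversions and 33 bounces

A Beta(a, b) prior with s successes and f failures in binomial data gives a Beta(a+s, b+f) posterior.
Match parameters: s=29−18=11, f=51−18=33.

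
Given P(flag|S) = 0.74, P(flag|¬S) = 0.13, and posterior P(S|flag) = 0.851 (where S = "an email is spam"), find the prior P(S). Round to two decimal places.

Bayes' rule in odds form gives O(S|E) = O(S)·[P(E|S)/P(E|¬S)], hence O(S) = O(S|E)/LR.
Posterior odds = 0.851/(1−0.851) = 5.7114. LR = 0.74/0.13 = 5.6923.
Prior odds = 5.7114/5.6923 = 1.0034, so P(S) = 1.0034/(1+1.0034) ≈ 0.50.

P(S) = 0.50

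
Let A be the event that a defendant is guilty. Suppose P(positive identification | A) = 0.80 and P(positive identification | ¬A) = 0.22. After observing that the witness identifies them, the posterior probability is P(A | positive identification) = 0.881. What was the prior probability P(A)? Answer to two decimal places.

In odds form, posterior odds = prior odds × likelihood ratio, so prior odds = posterior odds ÷ LR.
Posterior odds = 0.881/(1−0.881) = 7.4034. LR = 0.80/0.22 = 3.6364.
Prior odds = 7.4034/3.6364 = 2.0359, so P(A) = 2.0359/(1+2.0359) ≈ 0.67.

P(A) = 0.67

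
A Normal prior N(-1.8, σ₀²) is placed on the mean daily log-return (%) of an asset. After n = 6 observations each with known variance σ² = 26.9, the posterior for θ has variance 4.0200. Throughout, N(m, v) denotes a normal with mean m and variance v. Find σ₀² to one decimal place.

Posterior precision equals prior precision plus data precision: 1/σ_n² = 1/σ₀² + n/σ².
So 1/σ₀² = 1/4.0200 − 6/26.9 = 0.248756 − 0.223048 = 0.025708.
Hence σ₀² = 1/0.025708 ≈ 38.9.

σ₀² = 38.9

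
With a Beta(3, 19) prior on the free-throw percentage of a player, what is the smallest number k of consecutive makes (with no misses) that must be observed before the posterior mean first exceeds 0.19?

After k makes and 0 misses the posterior is Beta(3+k, 19), with mean (3+k)/(3+19+k).
Set (3+k)/(22+k) > 0.19 and solve: k > (0.19·22 − 3)/(1 − 0.19) = 1.457.
The smallest integer exceeding 1.457 is 2.

k = 2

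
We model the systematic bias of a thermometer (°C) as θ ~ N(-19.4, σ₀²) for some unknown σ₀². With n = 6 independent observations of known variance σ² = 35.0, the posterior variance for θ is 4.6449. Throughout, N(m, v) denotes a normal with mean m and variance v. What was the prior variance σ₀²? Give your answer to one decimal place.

σ₀² = 22.8

Posterior precision equals prior precision plus data precision: 1/σ_n² = 1/σ₀² + n/σ².
So 1/σ₀² = 1/4.6449 − 6/35.0 = 0.215290 − 0.171429 = 0.043861.
Hence σ₀² = 1/0.043861 ≈ 22.8.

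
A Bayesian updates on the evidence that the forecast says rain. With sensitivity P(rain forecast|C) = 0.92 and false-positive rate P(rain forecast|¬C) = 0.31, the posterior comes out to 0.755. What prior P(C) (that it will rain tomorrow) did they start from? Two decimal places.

P(C) = 0.51

Bayes' rule in odds form gives O(C|E) = O(C)·[P(E|C)/P(E|¬C)], hence O(C) = O(C|E)/LR.
Posterior odds = 0.755/(1−0.755) = 3.0816. LR = 0.92/0.31 = 2.9677.
Prior odds = 3.0816/2.9677 = 1.0384, so P(C) = 1.0384/(1+1.0384) ≈ 0.51.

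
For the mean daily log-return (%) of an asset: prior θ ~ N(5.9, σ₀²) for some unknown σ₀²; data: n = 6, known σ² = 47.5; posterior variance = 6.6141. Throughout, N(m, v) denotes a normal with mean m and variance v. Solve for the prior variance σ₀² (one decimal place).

For the Normal–Normal model with known σ², precisions add: τ_n = τ₀ + n/σ².
So 1/σ₀² = 1/6.6141 − 6/47.5 = 0.151192 − 0.126316 = 0.024876.
Hence σ₀² = 1/0.024876 ≈ 40.2.

σ₀² = 40.2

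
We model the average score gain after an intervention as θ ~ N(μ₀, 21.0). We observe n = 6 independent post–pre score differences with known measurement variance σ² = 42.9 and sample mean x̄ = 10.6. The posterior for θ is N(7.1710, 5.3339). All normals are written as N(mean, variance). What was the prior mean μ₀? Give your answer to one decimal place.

The posterior mean is a precision-weighted average: μ_n = (τ₀μ₀ + τ_data·x̄)/(τ₀+τ_data), with τ₀=1/σ₀² and τ_data=n/σ².
Here τ₀ = 1/21.0 = 0.047619 and τ_data = 6/42.9 = 0.139860, so τ_n = 0.187479.
Rearranging for μ₀: μ₀ = (μ_n·τ_n − τ_data·x̄)/τ₀ = (7.1710·0.187479 − 0.139860·10.6) / 0.047619 = -0.138104/0.047619 ≈ -2.9.

μ₀ = -2.9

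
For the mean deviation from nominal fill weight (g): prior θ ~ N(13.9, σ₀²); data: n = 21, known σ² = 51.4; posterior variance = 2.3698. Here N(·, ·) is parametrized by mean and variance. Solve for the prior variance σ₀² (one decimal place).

σ₀² = 74.5

Posterior precision equals prior precision plus data precision: 1/σ_n² = 1/σ₀² + n/σ².
So 1/σ₀² = 1/2.3698 − 21/51.4 = 0.421977 − 0.408560 = 0.013417.
Hence σ₀² = 1/0.013417 ≈ 74.5.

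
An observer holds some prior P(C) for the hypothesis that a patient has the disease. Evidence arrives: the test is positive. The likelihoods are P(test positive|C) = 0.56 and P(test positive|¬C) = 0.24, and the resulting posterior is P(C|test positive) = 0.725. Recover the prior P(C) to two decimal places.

Bayes' rule in odds form gives O(C|E) = O(C)·[P(E|C)/P(E|¬C)], hence O(C) = O(C|E)/LR.
Posterior odds = 0.725/(1−0.725) = 2.6364. LR = 0.56/0.24 = 2.3333.
Prior odds = 2.6364/2.3333 = 1.1299, so P(C) = 1.1299/(1+1.1299) ≈ 0.53.

P(C) = 0.53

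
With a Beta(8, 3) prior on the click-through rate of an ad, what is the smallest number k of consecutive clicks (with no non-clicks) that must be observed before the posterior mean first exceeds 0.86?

After k clicks and 0 non-clicks the posterior is Beta(8+k, 3), with mean (8+k)/(8+3+k).
Set (8+k)/(11+k) > 0.86 and solve: k > (0.86·11 − 8)/(1 − 0.86) = 10.429.
The smallest integer exceeding 10.429 is 11.

k = 11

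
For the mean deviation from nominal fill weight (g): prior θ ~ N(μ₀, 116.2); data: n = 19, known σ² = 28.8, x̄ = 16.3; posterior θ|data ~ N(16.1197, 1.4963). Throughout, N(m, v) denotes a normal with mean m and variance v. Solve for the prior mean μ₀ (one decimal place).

With known observation variance, the Normal–Normal posterior has precision τ_n = τ₀ + n/σ² and mean μ_n = (τ₀μ₀ + (n/σ²)x̄)/τ_n.
Here τ₀ = 1/116.2 = 0.008606 and τ_data = 19/28.8 = 0.659722, so τ_n = 0.668328.
Rearranging for μ₀: μ₀ = (μ_n·τ_n − τ_data·x̄)/τ₀ = (16.1197·0.668328 − 0.659722·16.3) / 0.008606 = 0.019778/0.008606 ≈ 2.3.

μ₀ = 2.3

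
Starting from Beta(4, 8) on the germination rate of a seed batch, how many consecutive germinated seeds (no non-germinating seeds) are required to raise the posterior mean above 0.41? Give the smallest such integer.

After k germinated seeds and 0 non-germinating seeds the posterior is Beta(4+k, 8), with mean (4+k)/(4+8+k).
Set (4+k)/(12+k) > 0.41 and solve: k > (0.41·12 − 4)/(1 − 0.41) = 1.559.
The smallest integer exceeding 1.559 is 2.

k = 2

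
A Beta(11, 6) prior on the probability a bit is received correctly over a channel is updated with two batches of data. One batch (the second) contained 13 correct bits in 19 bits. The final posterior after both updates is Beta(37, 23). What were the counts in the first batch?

13 correct bits and 11 errors

Sequential conjugate updates are equivalent to a single update on the pooled data, so total successes = posterior α − prior α and total failures = posterior β − prior β.
Total across both batches: 37−11=26 correct bits, 23−6=17 errors.
Subtract the second batch: 26−13=13 correct bits and 17−6=11 errors.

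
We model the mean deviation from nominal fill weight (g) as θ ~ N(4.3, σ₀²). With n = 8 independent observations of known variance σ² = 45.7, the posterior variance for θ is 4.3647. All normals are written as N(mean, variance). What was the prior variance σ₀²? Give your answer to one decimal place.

σ₀² = 18.5

Posterior precision equals prior precision plus data precision: 1/σ_n² = 1/σ₀² + n/σ².
So 1/σ₀² = 1/4.3647 − 8/45.7 = 0.229111 − 0.175055 = 0.054056.
Hence σ₀² = 1/0.054056 ≈ 18.5.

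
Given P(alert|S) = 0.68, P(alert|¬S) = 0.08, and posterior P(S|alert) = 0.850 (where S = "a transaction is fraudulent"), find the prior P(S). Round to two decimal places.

In odds form, posterior odds = prior odds × likelihood ratio, so prior odds = posterior odds ÷ LR.
Posterior odds = 0.850/(1−0.850) = 5.6667. LR = 0.68/0.08 = 8.5000.
Prior odds = 5.6667/8.5000 = 0.6667, so P(S) = 0.6667/(1+0.6667) ≈ 0.40.

P(S) = 0.40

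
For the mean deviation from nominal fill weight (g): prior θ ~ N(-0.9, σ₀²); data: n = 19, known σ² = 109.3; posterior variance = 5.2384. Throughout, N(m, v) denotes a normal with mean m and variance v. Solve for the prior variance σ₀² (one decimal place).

σ₀² = 58.6

Posterior precision equals prior precision plus data precision: 1/σ_n² = 1/σ₀² + n/σ².
So 1/σ₀² = 1/5.2384 − 19/109.3 = 0.190898 − 0.173833 = 0.017065.
Hence σ₀² = 1/0.017065 ≈ 58.6.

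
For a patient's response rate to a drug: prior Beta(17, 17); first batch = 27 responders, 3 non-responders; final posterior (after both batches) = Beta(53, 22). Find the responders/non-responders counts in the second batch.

Because Beta–binomial updating is additive in the counts, the combined data contributed (α_post−α_prior, β_post−β_prior) successes and failures.
Total across both batches: 53−17=36 responders, 22−17=5 non-responders.
Subtract the first batch: 36−27=9 responders and 5−3=2 non-responders.

9 responders and 2 non-responders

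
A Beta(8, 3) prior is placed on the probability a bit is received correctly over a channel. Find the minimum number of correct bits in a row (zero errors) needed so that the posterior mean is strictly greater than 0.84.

k = 8

After k correct bits and 0 errors the posterior is Beta(8+k, 3), with mean (8+k)/(8+3+k).
Set (8+k)/(11+k) > 0.84 and solve: k > (0.84·11 − 8)/(1 − 0.84) = 7.750.
The smallest integer exceeding 7.750 is 8.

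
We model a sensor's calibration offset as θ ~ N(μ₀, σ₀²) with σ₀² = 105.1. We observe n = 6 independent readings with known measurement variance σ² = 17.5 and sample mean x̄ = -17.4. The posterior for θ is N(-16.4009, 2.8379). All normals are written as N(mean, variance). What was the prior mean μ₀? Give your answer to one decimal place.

μ₀ = 19.6

The posterior mean is a precision-weighted average: μ_n = (τ₀μ₀ + τ_data·x̄)/(τ₀+τ_data), with τ₀=1/σ₀² and τ_data=n/σ².
Here τ₀ = 1/105.1 = 0.009515 and τ_data = 6/17.5 = 0.342857, so τ_n = 0.352372.
Rearranging for μ₀: μ₀ = (μ_n·τ_n − τ_data·x̄)/τ₀ = (-16.4009·0.352372 − 0.342857·-17.4) / 0.009515 = 0.186494/0.009515 ≈ 19.6.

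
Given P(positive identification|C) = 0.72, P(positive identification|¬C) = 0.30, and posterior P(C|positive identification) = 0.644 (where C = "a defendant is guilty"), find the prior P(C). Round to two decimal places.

P(C) = 0.43

In odds form, posterior odds = prior odds × likelihood ratio, so prior odds = posterior odds ÷ LR.
Posterior odds = 0.644/(1−0.644) = 1.8090. LR = 0.72/0.30 = 2.4000.
Prior odds = 1.8090/2.4000 = 0.7538, so P(C) = 0.7538/(1+0.7538) ≈ 0.43.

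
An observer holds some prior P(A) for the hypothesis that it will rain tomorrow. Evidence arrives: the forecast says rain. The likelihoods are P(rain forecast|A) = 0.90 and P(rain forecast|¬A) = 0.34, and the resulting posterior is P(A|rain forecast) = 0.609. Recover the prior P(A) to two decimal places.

Bayes' rule in odds form gives O(A|E) = O(A)·[P(E|A)/P(E|¬A)], hence O(A) = O(A|E)/LR.
Posterior odds = 0.609/(1−0.609) = 1.5575. LR = 0.90/0.34 = 2.6471.
Prior odds = 1.5575/2.6471 = 0.5884, so P(A) = 0.5884/(1+0.5884) ≈ 0.37.

P(A) = 0.37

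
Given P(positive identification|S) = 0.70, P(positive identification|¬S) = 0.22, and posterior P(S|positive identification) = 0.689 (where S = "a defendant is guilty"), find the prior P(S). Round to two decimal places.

In odds form, posterior odds = prior odds × likelihood ratio, so prior odds = posterior odds ÷ LR.
Posterior odds = 0.689/(1−0.689) = 2.2154. LR = 0.70/0.22 = 3.1818.
Prior odds = 2.2154/3.1818 = 0.6963, so P(S) = 0.6963/(1+0.6963) ≈ 0.41.

P(S) = 0.41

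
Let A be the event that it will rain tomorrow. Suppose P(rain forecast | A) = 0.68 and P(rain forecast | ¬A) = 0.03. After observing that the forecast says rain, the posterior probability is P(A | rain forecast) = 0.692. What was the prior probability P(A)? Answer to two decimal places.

P(A) = 0.09

In odds form, posterior odds = prior odds × likelihood ratio, so prior odds = posterior odds ÷ LR.
Posterior odds = 0.692/(1−0.692) = 2.2468. LR = 0.68/0.03 = 22.6667.
Prior odds = 2.2468/22.6667 = 0.0991, so P(A) = 0.0991/(1+0.0991) ≈ 0.09.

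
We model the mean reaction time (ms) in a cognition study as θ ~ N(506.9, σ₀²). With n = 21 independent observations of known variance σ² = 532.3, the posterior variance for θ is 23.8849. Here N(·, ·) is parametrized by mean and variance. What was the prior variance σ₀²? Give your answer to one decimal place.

σ₀² = 413.9

Posterior precision equals prior precision plus data precision: 1/σ_n² = 1/σ₀² + n/σ².
So 1/σ₀² = 1/23.8849 − 21/532.3 = 0.041867 − 0.039451 = 0.002416.
Hence σ₀² = 1/0.002416 ≈ 413.9.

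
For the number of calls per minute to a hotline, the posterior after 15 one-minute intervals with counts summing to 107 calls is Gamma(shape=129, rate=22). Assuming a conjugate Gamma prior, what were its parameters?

Gamma–Poisson conjugacy: posterior shape = α + Σxᵢ, posterior rate = β + n.
So α = 129 − 107 = 22 and β = 22 − 15 = 7.

Gamma(shape=22, rate=7)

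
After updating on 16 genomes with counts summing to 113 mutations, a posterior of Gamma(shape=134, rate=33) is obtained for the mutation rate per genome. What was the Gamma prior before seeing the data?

Gamma–Poisson conjugacy: posterior shape = α + Σxᵢ, posterior rate = β + n.
So α = 134 − 113 = 21 and β = 33 − 16 = 17.

Gamma(shape=21, rate=17)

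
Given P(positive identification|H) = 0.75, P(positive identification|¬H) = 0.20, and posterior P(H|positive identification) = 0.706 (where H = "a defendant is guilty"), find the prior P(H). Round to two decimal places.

P(H) = 0.39

In odds form, posterior odds = prior odds × likelihood ratio, so prior odds = posterior odds ÷ LR.
Posterior odds = 0.706/(1−0.706) = 2.4014. LR = 0.75/0.20 = 3.7500.
Prior odds = 2.4014/3.7500 = 0.6404, so P(H) = 0.6404/(1+0.6404) ≈ 0.39.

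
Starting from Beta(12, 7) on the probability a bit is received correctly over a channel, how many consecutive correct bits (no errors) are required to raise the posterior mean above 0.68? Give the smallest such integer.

k = 3

After k correct bits and 0 errors the posterior is Beta(12+k, 7), with mean (12+k)/(12+7+k).
Set (12+k)/(19+k) > 0.68 and solve: k > (0.68·19 − 12)/(1 − 0.68) = 2.875.
The smallest integer exceeding 2.875 is 3.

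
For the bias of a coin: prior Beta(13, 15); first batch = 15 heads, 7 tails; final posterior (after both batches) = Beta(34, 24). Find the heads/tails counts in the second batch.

Sequential conjugate updates are equivalent to a single update on the pooled data, so total successes = posterior α − prior α and total failures = posterior β − prior β.
Total across both batches: 34−13=21 heads, 24−15=9 tails.
Subtract the first batch: 21−15=6 heads and 9−7=2 tails.

6 heads and 2 tails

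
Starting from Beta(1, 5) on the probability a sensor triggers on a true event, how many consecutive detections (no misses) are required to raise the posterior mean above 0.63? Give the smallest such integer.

k = 8

After k detections and 0 misses the posterior is Beta(1+k, 5), with mean (1+k)/(1+5+k).
Set (1+k)/(6+k) > 0.63 and solve: k > (0.63·6 − 1)/(1 − 0.63) = 7.514.
The smallest integer exceeding 7.514 is 8, and checking k=8: (9)/(14) = 0.6429 > 0.63.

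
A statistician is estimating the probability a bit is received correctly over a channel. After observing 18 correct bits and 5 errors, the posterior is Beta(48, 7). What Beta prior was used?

Under Beta–binomial conjugacy the posterior parameters are (a+s, b+f).
So a = 48 − 18 = 30 and b = 7 − 5 = 2.

Beta(30, 2)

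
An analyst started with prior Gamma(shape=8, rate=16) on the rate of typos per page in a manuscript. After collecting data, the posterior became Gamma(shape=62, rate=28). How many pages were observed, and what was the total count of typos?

A Gamma(α, β) prior (rate parametrization) on a Poisson rate with n observations summing to S gives posterior Gamma(α+S, β+n).
Matching: Σxᵢ = 62 − 8 = 54 and n = 28 − 16 = 12.

n = 12 pages with total 54 typos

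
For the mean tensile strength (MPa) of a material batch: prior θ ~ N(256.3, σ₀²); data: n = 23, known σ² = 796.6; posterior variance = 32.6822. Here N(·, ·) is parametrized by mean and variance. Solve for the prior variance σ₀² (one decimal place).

For the Normal–Normal model with known σ², precisions add: τ_n = τ₀ + n/σ².
So 1/σ₀² = 1/32.6822 − 23/796.6 = 0.030598 − 0.028873 = 0.001725.
Hence σ₀² = 1/0.001725 ≈ 579.7.

σ₀² = 579.7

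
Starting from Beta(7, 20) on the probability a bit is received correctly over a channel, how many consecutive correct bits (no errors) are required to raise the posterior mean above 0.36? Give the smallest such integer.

k = 5

After k correct bits and 0 errors the posterior is Beta(7+k, 20), with mean (7+k)/(7+20+k).
Set (7+k)/(27+k) > 0.36 and solve: k > (0.36·27 − 7)/(1 − 0.36) = 4.250.
The smallest integer exceeding 4.250 is 5, and checking k=5: (12)/(32) = 0.3750 > 0.36.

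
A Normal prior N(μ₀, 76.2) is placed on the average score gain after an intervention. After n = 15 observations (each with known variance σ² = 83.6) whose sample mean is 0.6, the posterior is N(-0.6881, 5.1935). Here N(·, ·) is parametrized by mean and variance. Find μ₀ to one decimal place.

μ₀ = -18.3

With known observation variance, the Normal–Normal posterior has precision τ_n = τ₀ + n/σ² and mean μ_n = (τ₀μ₀ + (n/σ²)x̄)/τ_n.
Here τ₀ = 1/76.2 = 0.013123 and τ_data = 15/83.6 = 0.179426, so τ_n = 0.192549.
Rearranging for μ₀: μ₀ = (μ_n·τ_n − τ_data·x̄)/τ₀ = (-0.6881·0.192549 − 0.179426·0.6) / 0.013123 = -0.240149/0.013123 ≈ -18.3.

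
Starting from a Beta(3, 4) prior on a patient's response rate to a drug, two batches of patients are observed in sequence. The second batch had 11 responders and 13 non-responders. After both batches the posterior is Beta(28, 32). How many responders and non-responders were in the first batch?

14 responders and 15 non-responders

Sequential conjugate updates are equivalent to a single update on the pooled data, so total successes = posterior α − prior α and total failures = posterior β − prior β.
Total across both batches: 28−3=25 responders, 32−4=28 non-responders.
Subtract the second batch: 25−11=14 responders and 28−13=15 non-responders.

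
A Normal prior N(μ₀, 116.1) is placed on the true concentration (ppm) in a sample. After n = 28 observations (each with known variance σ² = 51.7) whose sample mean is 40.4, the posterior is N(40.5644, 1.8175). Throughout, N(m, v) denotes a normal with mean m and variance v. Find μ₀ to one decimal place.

μ₀ = 50.9

The posterior mean is a precision-weighted average: μ_n = (τ₀μ₀ + τ_data·x̄)/(τ₀+τ_data), with τ₀=1/σ₀² and τ_data=n/σ².
Here τ₀ = 1/116.1 = 0.008613 and τ_data = 28/51.7 = 0.541586, so τ_n = 0.550199.
Rearranging for μ₀: μ₀ = (μ_n·τ_n − τ_data·x̄)/τ₀ = (40.5644·0.550199 − 0.541586·40.4) / 0.008613 = 0.438418/0.008613 ≈ 50.9.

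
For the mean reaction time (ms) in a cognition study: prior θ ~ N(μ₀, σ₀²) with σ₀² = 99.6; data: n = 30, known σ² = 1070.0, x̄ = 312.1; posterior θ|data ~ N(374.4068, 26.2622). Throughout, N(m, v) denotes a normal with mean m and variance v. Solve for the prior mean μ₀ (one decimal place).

The posterior mean is a precision-weighted average: μ_n = (τ₀μ₀ + τ_data·x̄)/(τ₀+τ_data), with τ₀=1/σ₀² and τ_data=n/σ².
Here τ₀ = 1/99.6 = 0.010040 and τ_data = 30/1070.0 = 0.028037, so τ_n = 0.038077.
Rearranging for μ₀: μ₀ = (μ_n·τ_n − τ_data·x̄)/τ₀ = (374.4068·0.038077 − 0.028037·312.1) / 0.010040 = 5.505940/0.010040 ≈ 548.4.

μ₀ = 548.4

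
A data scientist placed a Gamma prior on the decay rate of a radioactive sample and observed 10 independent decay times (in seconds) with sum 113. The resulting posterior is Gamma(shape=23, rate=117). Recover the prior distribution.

Gamma(shape=13, rate=4)

Gamma–exponential conjugacy: posterior shape = α + n, posterior rate = β + Σtᵢ.
So α = 23 − 10 = 13 and β = 117 − 113 = 4.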